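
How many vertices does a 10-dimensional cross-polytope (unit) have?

An n-cross-polytope has 2n vertices; here n = 10, giving 20.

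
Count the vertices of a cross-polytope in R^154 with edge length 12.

The vertices are ±e_1, ..., ±e_154, so there are 2·154 = 308.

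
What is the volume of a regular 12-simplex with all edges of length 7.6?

For a regular n-simplex with edge a, V = (a^n / n!)·√((n+1)/2^n). With a=7.6, n=12: V ≈ 4.36735.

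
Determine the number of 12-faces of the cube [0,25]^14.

f_12(14-cube) = (14 choose 12) · 2^2 = 364.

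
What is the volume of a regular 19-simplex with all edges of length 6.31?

Volume = 6.31^19 · √(20/2^19) / 19! ≈ 8.05737e-05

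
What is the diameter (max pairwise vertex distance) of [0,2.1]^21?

||(2.1,2.1,...,2.1)|| = √(21)·2.1 ≈ 9.62341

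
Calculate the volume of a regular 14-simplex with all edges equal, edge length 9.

V = (9^14 / 14!) · √((14+1) / 2^14) ≈ 7.94004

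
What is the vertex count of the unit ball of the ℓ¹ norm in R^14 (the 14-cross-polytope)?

The vertices are ±e_1, ..., ±e_14, so there are 2·14 = 28.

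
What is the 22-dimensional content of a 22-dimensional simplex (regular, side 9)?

V = (9^22 / 22!) · √((22+1) / 2^22) ≈ 0.00205165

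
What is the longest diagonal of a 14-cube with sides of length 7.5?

The space diagonal of an n-cube of side s is s√n. Here 7.5·√14 ≈ 28.0624.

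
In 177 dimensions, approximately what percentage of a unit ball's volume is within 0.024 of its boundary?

1 - (1-0.024)^177 ≈ 0.986429 ≈ 98.64%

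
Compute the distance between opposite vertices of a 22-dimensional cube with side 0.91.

||(0.91,0.91,...,0.91)|| = √(22)·0.91 ≈ 4.26828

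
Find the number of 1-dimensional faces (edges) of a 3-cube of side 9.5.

Each of the 2^3 = 8 vertices has degree 3; total edges = 3·2^3/2 = 12.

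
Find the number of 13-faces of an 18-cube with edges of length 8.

Choose 13 of 18 axes to span the face (C(18,13) = 8568 ways), then fix each of the remaining 5 coordinates at one of its two extreme values (2^5 = 32 ways): 8568·32 = 274176.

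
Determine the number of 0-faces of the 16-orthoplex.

f_0(16-orthoplex) = 2^1 · (16 choose 1) = 32.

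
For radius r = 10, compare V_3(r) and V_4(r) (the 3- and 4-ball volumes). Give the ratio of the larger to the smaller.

V_3(10) ≈ 4188.79, V_4(10) ≈ 49348. The 4-ball is larger by a factor of 11.78.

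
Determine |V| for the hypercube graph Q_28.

Each vertex is a binary string of length 28, so there are 2^28 = 268435456.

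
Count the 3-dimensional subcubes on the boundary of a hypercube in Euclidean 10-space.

Number of 3-faces = C(10,3) · 2^(10-3) = 120 · 128 = 15360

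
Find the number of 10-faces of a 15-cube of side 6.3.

Number of 10-faces = C(15,10) · 2^(15-10) = 3003 · 32 = 96096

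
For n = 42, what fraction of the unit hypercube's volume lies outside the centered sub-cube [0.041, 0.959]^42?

1 - (1 - 2·0.041)^42 = 1 - 0.918^42 ≈ 0.972496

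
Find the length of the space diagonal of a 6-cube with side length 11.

Diagonal = √6 · 11 ≈ 26.9444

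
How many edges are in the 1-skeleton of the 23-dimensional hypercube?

The 23-cube has n·2^(n-1) = 23·2^22 = 23·4194304 = 96468992 edges.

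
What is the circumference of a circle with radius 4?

S_2(4) = 2·π^(2/2)·(4)^1 / Γ(2/2) = 2πr = 2π·4 ≈ 25.1327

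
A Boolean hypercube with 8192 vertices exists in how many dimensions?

Since 2^n = 8192, we have n = 13.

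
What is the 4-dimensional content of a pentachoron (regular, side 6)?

Volume = 6^4 · √(5/2^4) / 4! ≈ 30.1869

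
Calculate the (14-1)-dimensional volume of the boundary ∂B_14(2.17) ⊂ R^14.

The surface area of an n-ball is 2π^(n/2) r^(n-1) / Γ(n/2). For n=14, r=2.17: 198483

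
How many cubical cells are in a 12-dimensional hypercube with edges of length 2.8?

Choose 3 of 12 axes to span the face (C(12,3) = 220 ways), then fix each of the remaining 9 coordinates at one of its two extreme values (2^9 = 512 ways): 220·512 = 112640.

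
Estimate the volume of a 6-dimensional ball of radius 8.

V_6(8) = π^(6/2) · (8)^6 / Γ(6/2 + 1) = 131072·π^3/3 ≈ 1.35468e+06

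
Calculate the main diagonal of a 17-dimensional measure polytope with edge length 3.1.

||(3.1,3.1,...,3.1)|| = √(17)·3.1 ≈ 12.7816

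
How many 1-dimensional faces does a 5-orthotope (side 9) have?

An n-cube has C(n,k)·2^(n-k) k-faces. Here C(5,1)·2^4 = 5·16 = 80.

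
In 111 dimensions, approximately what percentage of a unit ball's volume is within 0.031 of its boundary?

1 - (1-0.031)^111 ≈ 0.969665 ≈ 96.97%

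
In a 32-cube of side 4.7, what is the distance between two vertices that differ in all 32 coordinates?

Diagonal = √32 · 4.7 ≈ 26.5872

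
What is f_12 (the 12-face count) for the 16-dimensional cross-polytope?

An n-cross-polytope has 2^(k+1)·C(n,k+1) k-faces. Here 2^13·C(16,13) = 8192·560 = 4587520.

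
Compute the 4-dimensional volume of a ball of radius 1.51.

V_4(1.51) = π^(4/2) · (1.51)^4 / Γ(4/2 + 1) ≈ 25.6553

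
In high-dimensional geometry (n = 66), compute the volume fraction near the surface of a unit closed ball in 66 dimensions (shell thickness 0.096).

1 - (1-0.096)^66 ≈ 0.99872 ≈ 99.87%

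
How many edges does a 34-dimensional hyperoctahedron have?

Number of 1-faces = 2^(1+1) · C(34,1+1) = 4 · 561 = 2244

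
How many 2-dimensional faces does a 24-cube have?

f_2(24-cube) = (24 choose 2) · 2^22 = 1157627904.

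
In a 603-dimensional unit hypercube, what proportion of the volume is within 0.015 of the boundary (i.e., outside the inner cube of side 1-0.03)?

1 - (1 - 2·0.015)^603 = 1 - 0.97^603 ≈ 0.9999999894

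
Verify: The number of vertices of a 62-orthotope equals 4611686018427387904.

True. The 62-cube has 2^62 = 4611686018427387904 vertices.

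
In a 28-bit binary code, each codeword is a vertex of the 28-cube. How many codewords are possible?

Number of vertices = 2^28 = 268435456.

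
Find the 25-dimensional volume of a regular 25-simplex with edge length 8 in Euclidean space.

Volume = 8^25 · √(26/2^25) / 25! ≈ 2.14396e-06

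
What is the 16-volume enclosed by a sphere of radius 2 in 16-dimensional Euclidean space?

V_16(2) = π^(16/2) · (2)^16 / Γ(16/2 + 1) = 512·π^8/315 ≈ 15422.6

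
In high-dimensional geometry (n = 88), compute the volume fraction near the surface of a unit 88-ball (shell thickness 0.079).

1 - (1-0.079)^88 ≈ 0.999284 ≈ 99.93%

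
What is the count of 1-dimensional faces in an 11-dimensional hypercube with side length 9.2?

Choose 1 of 11 axes to span the face (C(11,1) = 11 ways), then fix each of the remaining 10 coordinates at one of its two extreme values (2^10 = 1024 ways): 11·1024 = 11264.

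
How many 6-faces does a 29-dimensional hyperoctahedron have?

f_6(29-orthoplex) = 2^7 · (29 choose 7) = 199779840.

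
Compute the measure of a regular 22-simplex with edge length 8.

V_22 = √(23) · 8^22 / (22! · 2^(22/2)) ≈ 0.000153726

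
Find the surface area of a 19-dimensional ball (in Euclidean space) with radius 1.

S = n·V_n(r)/r = 19·V_19(1)/1 (volume-to-surface relation), giving 1024·π^9/34459425 ≈ 0.88581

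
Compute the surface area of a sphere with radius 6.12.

|∂B_3(6.12)| = 4πr² = 4π·(6.12)² ≈ 470.666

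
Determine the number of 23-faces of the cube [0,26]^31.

f_23(31-cube) = (31 choose 23) · 2^8 = 2019513600.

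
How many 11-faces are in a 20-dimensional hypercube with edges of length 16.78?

An n-cube has C(n,k)·2^(n-k) k-faces. Here C(20,11)·2^9 = 167960·512 = 85995520.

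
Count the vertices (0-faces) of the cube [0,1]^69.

Number of vertices = 2^69 = 590295810358705651712.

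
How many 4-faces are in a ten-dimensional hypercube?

Choose 4 of 10 axes to span the face (C(10,4) = 210 ways), then fix each of the remaining 6 coordinates at one of its two extreme values (2^6 = 64 ways): 210·64 = 13440.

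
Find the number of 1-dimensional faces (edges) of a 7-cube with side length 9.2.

An n-cube has n·2^(n-1) edges. With n = 7: 7·64 = 448.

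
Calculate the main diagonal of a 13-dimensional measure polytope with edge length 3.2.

The space diagonal of an n-cube of side s is s√n. Here 3.2·√13 ≈ 11.5378.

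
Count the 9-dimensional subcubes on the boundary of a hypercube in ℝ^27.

Choose 9 of 27 axes to span the face (C(27,9) = 4686825 ways), then fix each of the remaining 18 coordinates at one of its two extreme values (2^18 = 262144 ways): 4686825·262144 = 1228623052800.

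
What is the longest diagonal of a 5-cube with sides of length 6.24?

Diagonal = √5 · 6.24 ≈ 13.9531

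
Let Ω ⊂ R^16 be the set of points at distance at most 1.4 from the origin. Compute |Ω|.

The n-ball volume is π^(n/2)·r^n/Γ(n/2+1). With n=16, r=1.4: V ≈ 51.2539.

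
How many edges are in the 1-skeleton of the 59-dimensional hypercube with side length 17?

Number of 1-faces = C(59,1)·2^(59-1) = 59·288230376151711744 = 17005592192950992896.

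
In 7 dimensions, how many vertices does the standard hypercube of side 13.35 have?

Each vertex is a binary string of length 7, so there are 2^7 = 128.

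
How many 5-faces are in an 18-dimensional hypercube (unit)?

An n-cube has C(n,k)·2^(n-k) k-faces. Here C(18,5)·2^13 = 8568·8192 = 70189056.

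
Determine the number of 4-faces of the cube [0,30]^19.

Number of 4-faces = C(19,4) · 2^(19-4) = 3876 · 32768 = 127008768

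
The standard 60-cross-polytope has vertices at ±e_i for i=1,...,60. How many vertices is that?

An n-cross-polytope has 2n vertices; here n = 60, giving 120.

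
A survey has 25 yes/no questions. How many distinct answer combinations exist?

An n-cube has 2^n vertices; for n = 25 that is 2^25 = 33554432.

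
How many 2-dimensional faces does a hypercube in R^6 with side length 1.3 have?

Choose 2 of 6 axes to span the face (C(6,2) = 15 ways), then fix each of the remaining 4 coordinates at one of its two extreme values (2^4 = 16 ways): 15·16 = 240.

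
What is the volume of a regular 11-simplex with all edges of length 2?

V = (2^11 / 11!) · √((11+1) / 2^11) ≈ 3.92735e-06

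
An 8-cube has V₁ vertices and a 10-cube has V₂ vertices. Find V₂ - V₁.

V₁ = 2^8 = 256. V₂ = 2^10 = 1024. V₂ - V₁ = 768.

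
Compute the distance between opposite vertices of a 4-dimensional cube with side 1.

Diagonal = √4 · 1 = 2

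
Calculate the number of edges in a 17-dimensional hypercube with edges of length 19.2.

Number of 1-faces = C(17,1)·2^(17-1) = 17·65536 = 1114112.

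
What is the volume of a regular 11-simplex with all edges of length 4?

V_11 = √(12) · 4^11 / (11! · 2^(11/2)) ≈ 0.00804322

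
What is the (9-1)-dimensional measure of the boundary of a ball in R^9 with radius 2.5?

S_9(2.5) = 2·π^(9/2)·(2.5)^8 / Γ(9/2) = 78125·π^4/168 ≈ 45298.1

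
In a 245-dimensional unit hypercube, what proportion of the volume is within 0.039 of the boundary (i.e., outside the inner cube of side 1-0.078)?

Shell fraction = 1 - (1-0.078)^245 ≈ 0.9999999977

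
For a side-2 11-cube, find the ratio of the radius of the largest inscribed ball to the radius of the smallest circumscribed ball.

Ratio = (s/2)/(s√11/2) = 11^(-1/2) ≈ 0.301511.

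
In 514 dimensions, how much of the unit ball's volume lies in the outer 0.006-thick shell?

V(inner)/V(outer) = ((1-0.006)/1)^514 ≈ 0.04535, so the shell fraction is 0.954647.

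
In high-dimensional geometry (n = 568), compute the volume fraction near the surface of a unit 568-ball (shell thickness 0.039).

1 - (1-0.039)^568 ≈ 1 - 1.538e-10 ≈ (100 - 1.54e-08)%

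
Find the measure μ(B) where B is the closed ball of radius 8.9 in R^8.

The n-ball volume is π^(n/2)·r^n/Γ(n/2+1). With n=8, r=8.9: V ≈ 1.59775e+08.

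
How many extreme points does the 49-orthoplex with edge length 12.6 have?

Number of vertices = 2n = 98.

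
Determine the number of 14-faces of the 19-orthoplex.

Number of 14-faces = 2^(14+1) · C(19,14+1) = 32768 · 3876 = 127008768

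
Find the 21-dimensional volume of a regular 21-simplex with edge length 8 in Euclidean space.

For a regular n-simplex with edge a, V = (a^n / n!)·√((n+1)/2^n). With a=8, n=21: V ≈ 0.000584712.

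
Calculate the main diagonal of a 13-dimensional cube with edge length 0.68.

||(0.68,0.68,...,0.68)|| = √(13)·0.68 ≈ 2.45177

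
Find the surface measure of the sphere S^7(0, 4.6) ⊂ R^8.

|∂B_8(4.6)| ≈ 1.41509e+06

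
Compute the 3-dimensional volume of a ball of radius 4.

The n-ball volume is π^(n/2)·r^n/Γ(n/2+1). With n=3, r=4: V = 256·π/3 ≈ 268.083.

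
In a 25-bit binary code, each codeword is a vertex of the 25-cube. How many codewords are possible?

The 25-cube has 2^25 = 33554432 vertices.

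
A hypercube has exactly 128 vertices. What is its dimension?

n = log_2(128) = 7.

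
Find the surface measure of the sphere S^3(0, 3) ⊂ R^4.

The surface area of an n-ball is 2π^(n/2) r^(n-1) / Γ(n/2). For n=4, r=3: 54·π^2 ≈ 532.959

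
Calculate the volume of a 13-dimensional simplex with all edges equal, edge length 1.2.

V_13 = √(14) · 1.2^13 / (13! · 2^(13/2)) ≈ 7.10305e-11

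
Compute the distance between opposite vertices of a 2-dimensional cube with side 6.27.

Diagonal = √2 · 6.27 ≈ 8.86712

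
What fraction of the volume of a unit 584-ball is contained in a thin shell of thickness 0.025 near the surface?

Shell fraction = 1 - (1-0.025)^584 ≈ 0.999999621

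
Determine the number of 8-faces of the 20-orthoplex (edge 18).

Each 8-face is the convex hull of 9 vertices, one chosen as ±e_i from each of 9 distinct axes: 2^9·C(20,9) = 85995520.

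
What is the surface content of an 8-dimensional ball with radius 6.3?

The surface area of an n-ball is 2π^(n/2) r^(n-1) / Γ(n/2). For n=8, r=6.3: 1.27898e+07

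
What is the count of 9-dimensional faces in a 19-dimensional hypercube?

Number of 9-faces = C(19,9) · 2^(19-9) = 92378 · 1024 = 94595072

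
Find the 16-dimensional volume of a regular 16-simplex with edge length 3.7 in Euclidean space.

Volume = 3.7^16 · √(17/2^16) / 16! ≈ 9.49713e-07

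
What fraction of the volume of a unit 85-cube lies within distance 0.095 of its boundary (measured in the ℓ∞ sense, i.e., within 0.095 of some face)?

1 - (1 - 2·0.095)^85 = 1 - 0.81^85 ≈ 0.9999999834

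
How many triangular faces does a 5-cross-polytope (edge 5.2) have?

Each 2-face is the convex hull of 3 vertices, one chosen as ±e_i from each of 3 distinct axes: 2^3·C(5,3) = 80.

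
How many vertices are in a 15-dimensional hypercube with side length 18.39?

f_0(15-cube) = (15 choose 0) · 2^15 = 32768.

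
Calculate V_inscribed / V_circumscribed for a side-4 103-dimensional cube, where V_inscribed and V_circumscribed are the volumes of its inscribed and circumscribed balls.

V_in / V_out = (r_in/r_out)^103 = (1/√103)^103 = 103^(-103/2) ≈ 2.18214e-104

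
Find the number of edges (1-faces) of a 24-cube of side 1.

Choose 1 of 24 axes to span the face (C(24,1) = 24 ways), then fix each of the remaining 23 coordinates at one of its two extreme values (2^23 = 8388608 ways): 24·8388608 = 201326592.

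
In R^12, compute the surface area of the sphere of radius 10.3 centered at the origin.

|∂B_12(10.3)| ≈ 2.21798e+12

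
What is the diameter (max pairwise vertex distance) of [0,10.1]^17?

The space diagonal of an n-cube of side s is s√n. Here 10.1·√17 ≈ 41.6434.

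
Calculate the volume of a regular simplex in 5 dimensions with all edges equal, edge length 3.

For a regular n-simplex with edge a, V = (a^n / n!)·√((n+1)/2^n). With a=3, n=5: V ≈ 0.876851.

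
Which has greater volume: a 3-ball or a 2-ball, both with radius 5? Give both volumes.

V_3(5) ≈ 523.599. V_2(5) ≈ 78.5398. The 3-ball is larger.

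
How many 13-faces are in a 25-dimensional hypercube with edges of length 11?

Choose 13 of 25 axes to span the face (C(25,13) = 5200300 ways), then fix each of the remaining 12 coordinates at one of its two extreme values (2^12 = 4096 ways): 5200300·4096 = 21300428800.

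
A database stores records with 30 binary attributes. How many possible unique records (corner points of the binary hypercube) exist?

An n-cube has 2^n vertices; for n = 30 that is 2^30 = 1073741824.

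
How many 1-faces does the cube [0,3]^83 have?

An n-cube has n·2^(n-1) edges. With n = 83: 83·4835703278458516698824704 = 401363372112056886002450432.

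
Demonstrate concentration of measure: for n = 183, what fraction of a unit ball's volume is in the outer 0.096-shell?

1 - (1-0.096)^183 ≈ 0.9999999905 ≈ 99.999999%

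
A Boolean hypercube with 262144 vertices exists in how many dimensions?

Since 2^n = 262144, we have n = 18.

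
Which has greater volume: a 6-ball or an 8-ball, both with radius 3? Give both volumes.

V_6(3) ≈ 3767.26. V_8(3) ≈ 26629.2. The 8-ball is larger.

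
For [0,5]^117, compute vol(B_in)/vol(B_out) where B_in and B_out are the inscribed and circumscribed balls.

The radii are 5/2 and 5√117/2, so the volume ratio is (1/√117)^117 = 117^{-117/2} ≈ 1.02595e-121.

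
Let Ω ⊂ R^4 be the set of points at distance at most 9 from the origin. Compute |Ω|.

V = 6561·π^2/2 ≈ 32377.2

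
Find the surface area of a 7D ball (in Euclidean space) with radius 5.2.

S_7(5.2) = 2·π^(7/2)·(5.2)^6 / Γ(7/2) ≈ 653881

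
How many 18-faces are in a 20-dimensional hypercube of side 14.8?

f_18(20-cube) = (20 choose 18) · 2^2 = 760.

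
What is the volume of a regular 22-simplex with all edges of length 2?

V = (2^22 / 22!) · √((22+1) / 2^22) ≈ 8.73831e-18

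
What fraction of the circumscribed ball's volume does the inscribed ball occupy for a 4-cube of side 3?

The radii are 3/2 and 3√4/2, so the volume ratio is (1/√4)^4 = 4^{-4/2} ≈ 0.0625.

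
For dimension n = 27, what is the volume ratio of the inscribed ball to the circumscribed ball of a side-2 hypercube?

The radii are 2/2 and 2√27/2, so the volume ratio is (1/√27)^27 = 27^{-27/2} ≈ 4.74886e-20.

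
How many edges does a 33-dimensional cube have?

An n-cube has n·2^(n-1) edges. With n = 33: 33·4294967296 = 141733920768.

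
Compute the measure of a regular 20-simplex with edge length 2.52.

V = (2.52^20 / 20!) · √((20+1) / 2^20) ≈ 1.96199e-13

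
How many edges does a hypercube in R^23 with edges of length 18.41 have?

Number of 1-faces = C(23,1)·2^(23-1) = 23·4194304 = 96468992.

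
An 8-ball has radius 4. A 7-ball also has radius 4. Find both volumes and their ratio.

V_8(4) ≈ 265992. V_7(4) ≈ 77410.6. Ratio V_8/V_7 ≈ 3.436.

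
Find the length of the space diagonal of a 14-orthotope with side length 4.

d = √(4² + 4² + ... + 4²) [14 terms] = √(14·4²) = 4√14 ≈ 14.9666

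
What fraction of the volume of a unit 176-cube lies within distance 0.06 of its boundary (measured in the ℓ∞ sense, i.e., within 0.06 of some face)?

1 - (1 - 2·0.06)^176 = 1 - 0.88^176 ≈ 1 - 1.694e-10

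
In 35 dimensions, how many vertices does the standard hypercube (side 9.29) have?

Number of vertices = 2^35 = 34359738368.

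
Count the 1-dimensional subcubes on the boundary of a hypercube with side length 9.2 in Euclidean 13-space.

f_1(13-cube) = (13 choose 1) · 2^12 = 53248.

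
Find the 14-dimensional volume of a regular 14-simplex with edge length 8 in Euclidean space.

V = (8^14 / 14!) · √((14+1) / 2^14) ≈ 1.52647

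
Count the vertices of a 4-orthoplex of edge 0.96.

The 4-dimensional cross-polytope has 2n = 2·4 = 8 vertices.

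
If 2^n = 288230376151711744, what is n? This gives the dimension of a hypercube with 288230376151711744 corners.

2^n = 288230376151711744 ⇒ n = log_2(288230376151711744) = 58.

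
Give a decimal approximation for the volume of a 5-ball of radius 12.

Volume = π^{5/2}·(12)^5/Γ(7/2) = 663552·π^2/5 ≈ 1.3098e+06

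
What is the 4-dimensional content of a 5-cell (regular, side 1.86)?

V_4 = √(5) · 1.86^4 / (4! · 2^(4/2)) ≈ 0.278783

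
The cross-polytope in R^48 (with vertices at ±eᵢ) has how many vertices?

The 48-dimensional cross-polytope has 2n = 2·48 = 96 vertices.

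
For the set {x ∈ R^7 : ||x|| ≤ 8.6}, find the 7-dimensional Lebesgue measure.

The n-ball volume is π^(n/2)·r^n/Γ(n/2+1). With n=7, r=8.6: V ≈ 1.64388e+07.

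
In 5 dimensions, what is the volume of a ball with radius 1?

V = 8·π^2/15 ≈ 5.26379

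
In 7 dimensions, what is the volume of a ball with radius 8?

V = 33554432·π^3/105 ≈ 9.90855e+06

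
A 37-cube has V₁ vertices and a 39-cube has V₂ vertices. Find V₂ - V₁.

V₁ = 2^37 = 137438953472. V₂ = 2^39 = 549755813888. V₂ - V₁ = 412316860416.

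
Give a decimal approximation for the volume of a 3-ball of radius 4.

Volume = π^{3/2}·(4)^3/Γ(5/2) = 256·π/3 ≈ 268.083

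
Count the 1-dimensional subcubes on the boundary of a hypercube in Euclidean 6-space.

f_1(6-cube) = (6 choose 1) · 2^5 = 192.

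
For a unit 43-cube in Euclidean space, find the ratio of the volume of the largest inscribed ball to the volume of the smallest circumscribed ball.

V_in/V_out = n^(-n/2) = 43^(-43/2) ≈ 7.59326e-36.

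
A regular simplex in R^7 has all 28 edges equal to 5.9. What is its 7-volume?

For a regular n-simplex with edge a, V = (a^n / n!)·√((n+1)/2^n). With a=5.9, n=7: V ≈ 12.3445.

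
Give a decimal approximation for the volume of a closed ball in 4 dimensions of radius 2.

V_4(2) = π^(4/2) · (2)^4 / Γ(4/2 + 1) = 8·π^2 ≈ 78.9568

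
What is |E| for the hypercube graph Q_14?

The 14-cube has n·2^(n-1) = 14·2^13 = 14·8192 = 114688 edges.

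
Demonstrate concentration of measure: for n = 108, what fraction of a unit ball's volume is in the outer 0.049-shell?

1 - (1-0.049)^108 ≈ 0.9956 ≈ 99.56%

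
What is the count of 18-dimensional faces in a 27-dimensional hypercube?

Choose 18 of 27 axes to span the face (C(27,18) = 4686825 ways), then fix each of the remaining 9 coordinates at one of its two extreme values (2^9 = 512 ways): 4686825·512 = 2399654400.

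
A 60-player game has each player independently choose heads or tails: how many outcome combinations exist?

Each vertex is a binary string of length 60, so there are 2^60 = 1152921504606846976.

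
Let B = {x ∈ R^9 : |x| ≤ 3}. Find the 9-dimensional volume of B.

The n-ball volume is π^(n/2)·r^n/Γ(n/2+1). With n=9, r=3: V = 23328·π^4/35 ≈ 64924.6.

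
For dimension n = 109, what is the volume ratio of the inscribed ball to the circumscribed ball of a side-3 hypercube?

Volume scales as r^n, and r_in/r_out = 1/√109, giving (1/√109)^109 ≈ 9.12548e-112.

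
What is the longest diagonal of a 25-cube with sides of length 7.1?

||(7.1,7.1,...,7.1)|| = √(25)·7.1 = 35.5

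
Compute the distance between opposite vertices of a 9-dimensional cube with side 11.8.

d = √(11.8² + 11.8² + ... + 11.8²) [9 terms] = √(9·11.8²) = 11.8√9 = 35.4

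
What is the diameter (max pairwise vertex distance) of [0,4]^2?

d = √(4² + 4² + ... + 4²) [2 terms] = √(2·4²) = 4√2 ≈ 5.65685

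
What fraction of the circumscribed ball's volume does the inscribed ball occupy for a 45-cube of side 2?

Volume scales as r^n, and r_in/r_out = 1/√45, giving (1/√45)^45 ≈ 6.34919e-38.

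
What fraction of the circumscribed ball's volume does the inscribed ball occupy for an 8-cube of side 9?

Volume scales as r^n, and r_in/r_out = 1/√8, giving (1/√8)^8 ≈ 0.000244141.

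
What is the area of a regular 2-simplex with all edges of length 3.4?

Area = (√3/4) · 3.4² = 5.00563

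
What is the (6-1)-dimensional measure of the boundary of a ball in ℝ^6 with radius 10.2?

|∂B_6(10.2)| ≈ 3.42334e+06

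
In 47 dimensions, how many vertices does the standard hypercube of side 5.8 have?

The 47-cube has 2^47 = 140737488355328 vertices.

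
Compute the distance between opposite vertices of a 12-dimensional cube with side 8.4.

d = √(8.4² + 8.4² + ... + 8.4²) [12 terms] = √(12·8.4²) = 8.4√12 ≈ 29.0985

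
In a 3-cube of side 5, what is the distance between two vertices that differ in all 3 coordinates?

Diagonal = √3 · 5 ≈ 8.66025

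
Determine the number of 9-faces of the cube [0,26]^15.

An n-cube has C(n,k)·2^(n-k) k-faces. Here C(15,9)·2^6 = 5005·64 = 320320.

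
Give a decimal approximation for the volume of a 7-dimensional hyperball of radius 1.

V = 16·π^3/105 ≈ 4.72477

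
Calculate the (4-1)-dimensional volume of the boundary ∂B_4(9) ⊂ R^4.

The surface area of an n-ball is 2π^(n/2) r^(n-1) / Γ(n/2). For n=4, r=9: 1458·π^2 ≈ 14389.9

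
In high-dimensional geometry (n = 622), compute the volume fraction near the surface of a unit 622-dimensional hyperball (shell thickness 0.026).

1 - (1-0.026)^622 ≈ 0.9999999235 ≈ 99.999992%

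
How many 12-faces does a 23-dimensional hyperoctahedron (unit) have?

An n-cross-polytope has 2^(k+1)·C(n,k+1) k-faces. Here 2^13·C(23,13) = 8192·1144066 = 9372188672.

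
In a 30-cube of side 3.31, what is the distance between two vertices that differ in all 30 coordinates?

d = √(3.31² + 3.31² + ... + 3.31²) [30 terms] = √(30·3.31²) = 3.31√30 ≈ 18.1296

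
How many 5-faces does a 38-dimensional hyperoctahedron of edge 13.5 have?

An n-cross-polytope has 2^(k+1)·C(n,k+1) k-faces. Here 2^6·C(38,6) = 64·2760681 = 176683584.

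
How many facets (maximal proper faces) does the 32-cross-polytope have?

Number of 31-faces = 2^(31+1) · C(32,31+1) = 4294967296 · 1 = 4294967296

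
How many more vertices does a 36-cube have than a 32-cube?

The 36-cube has 2^36 = 68719476736 vertices. The 32-cube has 2^32 = 4294967296 vertices. Difference: 68719476736 - 4294967296 = 64424509440.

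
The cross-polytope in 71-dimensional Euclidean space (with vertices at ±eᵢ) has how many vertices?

The 71-dimensional cross-polytope has 2n = 2·71 = 142 vertices.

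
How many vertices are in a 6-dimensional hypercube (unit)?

Choose 0 of 6 axes to span the face (C(6,0) = 1 way), then fix each of the remaining 6 coordinates at one of its two extreme values (2^6 = 64 ways): 1·64 = 64.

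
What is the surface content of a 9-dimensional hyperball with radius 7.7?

S = n·V_n(r)/r = 9·V_9(7.7)/7.7 (volume-to-surface relation), giving 3.66848e+08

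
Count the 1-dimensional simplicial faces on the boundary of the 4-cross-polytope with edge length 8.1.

An n-cross-polytope has 2^(k+1)·C(n,k+1) k-faces. Here 2^2·C(4,2) = 4·6 = 24.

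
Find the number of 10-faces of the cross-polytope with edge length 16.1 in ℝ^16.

Each 10-face is the convex hull of 11 vertices, one chosen as ±e_i from each of 11 distinct axes: 2^11·C(16,11) = 8945664.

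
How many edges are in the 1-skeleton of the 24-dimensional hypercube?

An n-cube has n·2^(n-1) edges. With n = 24: 24·8388608 = 201326592.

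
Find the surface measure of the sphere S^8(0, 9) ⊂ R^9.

|∂B_9(9)| = 459165024·π^4/35 ≈ 1.27791e+09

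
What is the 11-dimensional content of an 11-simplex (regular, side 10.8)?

Volume = 10.8^11 · √(12/2^11) / 11! ≈ 447.127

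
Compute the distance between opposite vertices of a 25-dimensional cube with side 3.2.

The space diagonal of an n-cube of side s is s√n. Here 3.2·√25 = 16.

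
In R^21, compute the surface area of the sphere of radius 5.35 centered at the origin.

S = n·V_n(r)/r = 21·V_21(5.35)/5.35 (volume-to-surface relation), giving 1.08104e+14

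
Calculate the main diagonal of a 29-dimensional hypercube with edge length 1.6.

The space diagonal of an n-cube of side s is s√n. Here 1.6·√29 ≈ 8.61626.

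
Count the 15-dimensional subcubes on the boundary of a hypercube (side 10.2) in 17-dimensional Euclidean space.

An n-cube has C(n,k)·2^(n-k) k-faces. Here C(17,15)·2^2 = 136·4 = 544.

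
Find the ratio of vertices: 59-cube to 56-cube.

The 59-cube has 2^59 = 576460752303423488 vertices. The 56-cube has 2^56 = 72057594037927936 vertices. Ratio: 576460752303423488/72057594037927936 = 8.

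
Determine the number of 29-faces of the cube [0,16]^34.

An n-cube has C(n,k)·2^(n-k) k-faces. Here C(34,29)·2^5 = 278256·32 = 8904192.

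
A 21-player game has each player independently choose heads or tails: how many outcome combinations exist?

An n-cube has 2^n vertices; for n = 21 that is 2^21 = 2097152.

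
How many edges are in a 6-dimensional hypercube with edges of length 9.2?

Number of 1-faces = C(6,1) · 2^(6-1) = 6 · 32 = 192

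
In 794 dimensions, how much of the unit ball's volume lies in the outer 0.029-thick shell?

Shell fraction = 1 - (1-0.029)^794 ≈ 1 - 7.113e-11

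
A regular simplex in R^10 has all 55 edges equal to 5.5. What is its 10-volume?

V_10 = √(11) · 5.5^10 / (10! · 2^(10/2)) ≈ 0.723453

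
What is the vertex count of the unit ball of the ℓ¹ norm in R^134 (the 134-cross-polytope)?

The 134-dimensional cross-polytope has 2n = 2·134 = 268 vertices.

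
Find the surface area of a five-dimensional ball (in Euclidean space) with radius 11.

The surface area of an n-ball is 2π^(n/2) r^(n-1) / Γ(n/2). For n=5, r=11: 117128·π^2/3 ≈ 385336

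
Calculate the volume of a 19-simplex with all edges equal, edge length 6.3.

Volume = 6.3^19 · √(20/2^19) / 19! ≈ 7.81818e-05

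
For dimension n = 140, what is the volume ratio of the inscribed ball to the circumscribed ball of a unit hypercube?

V_in / V_out = (r_in/r_out)^140 = (1/√140)^140 = 140^(-140/2) ≈ 5.90252e-151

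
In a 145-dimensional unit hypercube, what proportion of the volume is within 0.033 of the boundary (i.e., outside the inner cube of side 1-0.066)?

Shell fraction = 1 - (1-0.066)^145 ≈ 0.99995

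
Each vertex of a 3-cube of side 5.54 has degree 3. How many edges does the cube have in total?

Each of the 2^3 = 8 vertices has degree 3; total edges = 3·2^3/2 = 12.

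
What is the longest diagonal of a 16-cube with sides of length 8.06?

||(8.06,8.06,...,8.06)|| = √(16)·8.06 = 32.24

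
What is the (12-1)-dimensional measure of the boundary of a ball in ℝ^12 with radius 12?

|∂B_12(12)| = 61917364224·π^6/5 ≈ 1.19053e+13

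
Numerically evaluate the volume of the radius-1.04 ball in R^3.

Volume = π^{3/2}·(1.04)^3/Γ(5/2) ≈ 4.71182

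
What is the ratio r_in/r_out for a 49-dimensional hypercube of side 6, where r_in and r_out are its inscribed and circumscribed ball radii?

r_in / r_out = (6/2) / (6√49/2) = 1/√49 ≈ 0.142857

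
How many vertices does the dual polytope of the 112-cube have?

Number of vertices = 2n = 224.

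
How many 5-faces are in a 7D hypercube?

f_5(7-cube) = (7 choose 5) · 2^2 = 84.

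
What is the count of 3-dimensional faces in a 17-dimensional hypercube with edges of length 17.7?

Number of 3-faces = C(17,3) · 2^(17-3) = 680 · 16384 = 11141120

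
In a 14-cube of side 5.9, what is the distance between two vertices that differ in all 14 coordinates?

The space diagonal of an n-cube of side s is s√n. Here 5.9·√14 ≈ 22.0758.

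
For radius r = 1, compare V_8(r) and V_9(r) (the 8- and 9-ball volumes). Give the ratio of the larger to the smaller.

V_8(1) ≈ 4.05871, V_9(1) ≈ 3.29851. The 8-ball is larger by a factor of 1.23.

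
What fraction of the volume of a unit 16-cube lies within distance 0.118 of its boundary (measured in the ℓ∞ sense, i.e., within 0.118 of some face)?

The inner cube has side 1-2·0.118 = 0.764 and volume (0.764)^16 ≈ 0.01347, so the shell holds 0.986526 of the volume.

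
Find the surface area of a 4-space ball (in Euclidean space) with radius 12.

S_4(12) = 2·π^(4/2)·(12)^3 / Γ(4/2) = 3456·π^2 ≈ 34109.4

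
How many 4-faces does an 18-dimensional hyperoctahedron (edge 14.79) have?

Number of 4-faces = 2^(4+1) · C(18,4+1) = 32 · 8568 = 274176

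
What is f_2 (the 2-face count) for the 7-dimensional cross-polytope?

Each 2-face is the convex hull of 3 vertices, one chosen as ±e_i from each of 3 distinct axes: 2^3·C(7,3) = 280.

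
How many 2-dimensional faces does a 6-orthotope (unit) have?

An n-cube has C(n,k)·2^(n-k) k-faces. Here C(6,2)·2^4 = 15·16 = 240.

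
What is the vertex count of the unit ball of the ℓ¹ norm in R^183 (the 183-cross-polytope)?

An n-cross-polytope has 2n vertices; here n = 183, giving 366.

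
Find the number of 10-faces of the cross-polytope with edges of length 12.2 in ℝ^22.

Number of 10-faces = 2^(10+1) · C(22,10+1) = 2048 · 705432 = 1444724736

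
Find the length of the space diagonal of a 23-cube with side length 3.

The space diagonal of an n-cube of side s is s√n. Here 3·√23 ≈ 14.3875.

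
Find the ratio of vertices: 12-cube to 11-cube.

The 12-cube has 2^12 = 4096 vertices. The 11-cube has 2^11 = 2048 vertices. Ratio: 4096/2048 = 2.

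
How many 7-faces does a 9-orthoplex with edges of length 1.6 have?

Each 7-face is the convex hull of 8 vertices, one chosen as ±e_i from each of 8 distinct axes: 2^8·C(9,8) = 2304.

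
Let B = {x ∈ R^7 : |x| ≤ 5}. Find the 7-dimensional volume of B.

Volume = π^{7/2}·(5)^7/Γ(9/2) = 250000·π^3/21 ≈ 369122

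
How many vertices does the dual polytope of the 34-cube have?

The vertices are ±e_1, ..., ±e_34, so there are 2·34 = 68.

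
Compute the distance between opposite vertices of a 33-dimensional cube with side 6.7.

d = √(6.7² + 6.7² + ... + 6.7²) [33 terms] = √(33·6.7²) = 6.7√33 ≈ 38.4886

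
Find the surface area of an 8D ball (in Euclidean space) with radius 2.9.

The surface area of an n-ball is 2π^(n/2) r^(n-1) / Γ(n/2). For n=8, r=2.9: 56009.8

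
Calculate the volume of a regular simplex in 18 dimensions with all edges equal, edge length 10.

Volume = 10^18 · √(19/2^18) / 18! ≈ 1.32974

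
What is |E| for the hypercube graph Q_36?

An n-cube has n·2^(n-1) edges. With n = 36: 36·34359738368 = 1236950581248.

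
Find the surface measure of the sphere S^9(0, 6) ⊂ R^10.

S_10(6) = 2·π^(10/2)·(6)^9 / Γ(10/2) = 839808·π^5 ≈ 2.56998e+08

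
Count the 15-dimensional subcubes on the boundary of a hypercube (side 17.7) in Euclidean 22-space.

Choose 15 of 22 axes to span the face (C(22,15) = 170544 ways), then fix each of the remaining 7 coordinates at one of its two extreme values (2^7 = 128 ways): 170544·128 = 21829632.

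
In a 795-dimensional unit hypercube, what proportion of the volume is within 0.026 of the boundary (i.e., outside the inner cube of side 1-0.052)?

Shell fraction = 1 - (1-0.052)^795 ≈ 1 - 3.653e-19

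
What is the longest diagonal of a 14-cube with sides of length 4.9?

The space diagonal of an n-cube of side s is s√n. Here 4.9·√14 ≈ 18.3341.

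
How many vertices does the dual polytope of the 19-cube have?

The 19-dimensional cross-polytope has 2n = 2·19 = 38 vertices.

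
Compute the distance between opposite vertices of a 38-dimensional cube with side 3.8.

d = √(3.8² + 3.8² + ... + 3.8²) [38 terms] = √(38·3.8²) = 3.8√38 ≈ 23.4248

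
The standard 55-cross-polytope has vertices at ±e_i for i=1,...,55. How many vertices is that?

The vertices are ±e_1, ..., ±e_55, so there are 2·55 = 110.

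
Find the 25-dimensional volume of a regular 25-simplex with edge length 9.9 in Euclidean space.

Volume = 9.9^25 · √(26/2^25) / 25! ≈ 0.000441414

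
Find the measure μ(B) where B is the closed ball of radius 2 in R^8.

The n-ball volume is π^(n/2)·r^n/Γ(n/2+1). With n=8, r=2: V = 32·π^4/3 ≈ 1039.03.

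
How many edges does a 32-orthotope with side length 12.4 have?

Number of 1-faces = C(32,1)·2^(32-1) = 32·2147483648 = 68719476736.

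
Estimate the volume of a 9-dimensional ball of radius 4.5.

The n-ball volume is π^(n/2)·r^n/Γ(n/2+1). With n=9, r=4.5: V = 14348907·π^4/560 ≈ 2.49592e+06.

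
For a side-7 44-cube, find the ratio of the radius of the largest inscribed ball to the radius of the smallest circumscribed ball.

Ratio = (s/2)/(s√44/2) = 44^(-1/2) ≈ 0.150756.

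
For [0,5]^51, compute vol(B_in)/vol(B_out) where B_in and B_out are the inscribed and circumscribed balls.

The radii are 5/2 and 5√51/2, so the volume ratio is (1/√51)^51 = 51^{-51/2} ≈ 2.86392e-44.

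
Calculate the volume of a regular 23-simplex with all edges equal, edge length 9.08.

V = (9.08^23 / 23!) · √((23+1) / 2^23) ≈ 0.000710789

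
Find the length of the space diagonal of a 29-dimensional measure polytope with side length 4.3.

The space diagonal of an n-cube of side s is s√n. Here 4.3·√29 ≈ 23.1562.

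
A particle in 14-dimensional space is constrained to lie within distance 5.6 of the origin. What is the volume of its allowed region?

The n-ball volume is π^(n/2)·r^n/Γ(n/2+1). With n=14, r=5.6: V ≈ 1.78752e+10.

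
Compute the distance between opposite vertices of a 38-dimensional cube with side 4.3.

||(4.3,4.3,...,4.3)|| = √(38)·4.3 ≈ 26.507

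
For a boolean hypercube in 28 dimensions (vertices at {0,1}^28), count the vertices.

The 28-cube has 2^28 = 268435456 vertices.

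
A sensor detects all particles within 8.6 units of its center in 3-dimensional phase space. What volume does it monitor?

Volume = π^{3/2}·(8.6)^3/Γ(5/2) ≈ 2664.31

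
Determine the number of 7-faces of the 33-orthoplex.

Each 7-face is the convex hull of 8 vertices, one chosen as ±e_i from each of 8 distinct axes: 2^8·C(33,8) = 3554343936.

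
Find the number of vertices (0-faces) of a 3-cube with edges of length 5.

Choose 0 of 3 axes to span the face (C(3,0) = 1 way), then fix each of the remaining 3 coordinates at one of its two extreme values (2^3 = 8 ways): 1·8 = 8.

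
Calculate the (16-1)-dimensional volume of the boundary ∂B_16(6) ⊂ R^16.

The surface area of an n-ball is 2π^(n/2) r^(n-1) / Γ(n/2). For n=16, r=6: 6530347008·π^8/35 ≈ 1.77038e+12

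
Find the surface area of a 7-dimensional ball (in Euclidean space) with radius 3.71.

|∂B_7(3.71)| ≈ 86242.6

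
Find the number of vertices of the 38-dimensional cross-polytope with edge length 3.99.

Number of vertices = 2n = 76.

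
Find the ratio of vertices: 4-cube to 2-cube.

The 4-cube has 2^4 = 16 vertices. The 2-cube has 2^2 = 4 vertices. Ratio: 16/4 = 4.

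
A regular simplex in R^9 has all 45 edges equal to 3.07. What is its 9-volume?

For a regular n-simplex with edge a, V = (a^n / n!)·√((n+1)/2^n). With a=3.07, n=9: V ≈ 0.00932926.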